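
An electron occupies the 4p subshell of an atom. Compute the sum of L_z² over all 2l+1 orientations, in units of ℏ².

The 4p subshell has l = 1.
m_l ∈ {-1, 0, 1}.
Summing m² from −1 to 1: Σ m_l² = 2.

Σ(L_z)² = 2 ℏ²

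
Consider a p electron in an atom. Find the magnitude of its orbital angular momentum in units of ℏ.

For a p orbital, l = 1.
|L| = ℏ√(l(l+1)) = ℏ√(1·2) = √2 ℏ

|L| = √2 ℏ ≈ 1.414ℏ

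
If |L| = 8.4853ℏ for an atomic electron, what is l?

(|L|/ℏ)² = l(l+1) = 72.
The positive root is l = 8.

l = 8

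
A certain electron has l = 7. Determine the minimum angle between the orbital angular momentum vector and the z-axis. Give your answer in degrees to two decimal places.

θ_min ≈ 20.70°

|L| = √(l(l+1)) ℏ = 2√14 ℏ.
The smallest angle corresponds to the largest L_z, i.e. m_l = l = 7, giving L_z = 7ℏ.
cos θ_min = 7/√56, so θ_min ≈ 20.70°.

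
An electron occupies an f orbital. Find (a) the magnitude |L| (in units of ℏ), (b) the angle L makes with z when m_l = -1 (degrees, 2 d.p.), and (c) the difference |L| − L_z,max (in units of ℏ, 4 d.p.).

The letter f corresponds to l = 3.
|L| = ℏ√(3·4) = 2√3 ℏ ≈ 3.464ℏ.
For m_l = -1: cos θ = -1/√12, θ ≈ 106.78°.
|L| − L_z,max = (2√3 − 3)ℏ ≈ 0.4641ℏ.

|L| = 2√3 ℏ ≈ 3.464ℏ; θ(m_l=-1) ≈ 106.78°; |L|−L_z,max ≈ 0.4641ℏ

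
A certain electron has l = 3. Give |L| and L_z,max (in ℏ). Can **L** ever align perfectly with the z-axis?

|L| = 2√3 ℏ ≈ 3.4641ℏ, while L_z,max = lℏ = 3ℏ.
Since |L| > L_z,max, the vector can never point exactly along z; the closest it comes is θ_min = arccos(3/√12) ≈ 30.0°.

No: L_z,max = 3ℏ < |L| = 2√3 ℏ ≈ 3.464ℏ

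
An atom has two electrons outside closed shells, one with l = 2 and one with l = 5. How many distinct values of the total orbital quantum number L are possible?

5

The total orbital quantum number L ranges from |l₁ − l₂| to l₁ + l₂ in integer steps.
Allowed values: L = 3, 4, 5, 6, 7.
That is 5 values.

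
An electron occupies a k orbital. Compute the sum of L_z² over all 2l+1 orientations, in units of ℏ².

Σ(L_z)² = 280 ℏ²

The letter k corresponds to l = 7.
m_l runs from −7 to 7, i.e. {-7, -6, -5, -4, -3, -2, -1, 0, 1, 2, 3, 4, 5, 6, 7}.
Σ m_l² = 2·(1 + 4 + 9 + 16 + 25 + 36 + 49) = 280.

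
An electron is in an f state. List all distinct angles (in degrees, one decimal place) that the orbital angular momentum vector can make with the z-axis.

An f state has l = 3.
|L| = √(l(l+1)) ℏ = 2√3 ℏ.
cos θ = m_l/√12 for each m_l ∈ {-3, -2, -1, 0, 1, 2, 3}.

θ ∈ {30.0°, 54.7°, 73.2°, 90.0°, 106.8°, 125.3°, 150.0°}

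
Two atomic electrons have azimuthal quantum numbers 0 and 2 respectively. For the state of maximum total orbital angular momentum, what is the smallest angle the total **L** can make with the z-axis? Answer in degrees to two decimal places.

By the triangle rule, |l₁ − l₂| ≤ L ≤ l₁ + l₂.
L ∈ {2}.
The maximum is L = 2, with |L_tot| = ℏ√(2·3) = √6 ℏ.
The minimum angle with z is arccos(2/√6) ≈ 35.26°.

θ_min ≈ 35.26°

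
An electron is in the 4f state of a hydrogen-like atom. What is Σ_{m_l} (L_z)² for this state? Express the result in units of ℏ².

The 4f subshell has l = 3.
The allowed m_l values are -3, -2, -1, 0, 1, 2, 3.
Σ m_l² = 2·(1 + 4 + 9) = 28.

Σ(L_z)² = 28 ℏ²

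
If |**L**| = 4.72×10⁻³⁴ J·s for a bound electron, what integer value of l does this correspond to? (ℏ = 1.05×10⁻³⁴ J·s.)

l = 4

In units of ℏ, |L| ≈ 4.495.
(|L|/ℏ)² = l(l+1) ≈ 20.21 ⇒ l = 4.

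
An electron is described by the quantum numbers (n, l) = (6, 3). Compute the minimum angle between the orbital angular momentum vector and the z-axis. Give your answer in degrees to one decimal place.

|L|² = l(l+1)ℏ² = 12ℏ², so |L| = 2√3 ℏ.
The smallest angle corresponds to the largest L_z, i.e. m_l = l = 3, giving L_z = 3ℏ.
cos θ_min = 3/√12, so θ_min ≈ 30.0°.

θ_min ≈ 30.0°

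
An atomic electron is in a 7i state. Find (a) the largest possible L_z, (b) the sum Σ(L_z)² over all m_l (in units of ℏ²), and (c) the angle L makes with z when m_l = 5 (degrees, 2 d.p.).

7i means n = 7, l = 6.
L_z,max = lℏ = 6ℏ.
Σ m_l² = 182, so Σ(L_z)² = 182 ℏ².
For m_l = 5: cos θ = 5/√42, θ ≈ 39.51°.

L_z,max = 6ℏ; Σ(L_z)² = 182 ℏ²; θ(m_l=5) ≈ 39.51°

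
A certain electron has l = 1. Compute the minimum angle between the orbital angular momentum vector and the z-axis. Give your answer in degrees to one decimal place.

θ_min ≈ 45.0°

|L| = ℏ√(l(l+1)) = √2 ℏ.
The smallest angle corresponds to the largest L_z, i.e. m_l = l = 1, giving L_z = 1ℏ.
cos θ_min = 1/√2, so θ_min ≈ 45.0°.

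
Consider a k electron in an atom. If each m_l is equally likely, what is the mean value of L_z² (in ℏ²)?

⟨L_z²⟩ = 18.67 ℏ²

For a k orbital, l = 7.
m_l runs from −7 to 7, i.e. {-7, -6, -5, -4, -3, -2, -1, 0, 1, 2, 3, 4, 5, 6, 7}.
⟨L_z²⟩ = ℏ²·(Σ m_l²)/(2l+1) = ℏ²·280/15 = 18.67ℏ².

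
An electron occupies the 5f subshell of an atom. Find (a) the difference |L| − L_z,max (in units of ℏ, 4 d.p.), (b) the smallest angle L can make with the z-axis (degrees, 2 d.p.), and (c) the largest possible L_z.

|L|−L_z,max ≈ 0.4641ℏ; θ_min ≈ 30.00°; L_z,max = 3ℏ

For 5f, l = 3.
|L| − L_z,max = (2√3 − 3)ℏ ≈ 0.4641ℏ.
cos θ_min = 3/√12, so θ_min ≈ 30.00°.
L_z,max = lℏ = 3ℏ.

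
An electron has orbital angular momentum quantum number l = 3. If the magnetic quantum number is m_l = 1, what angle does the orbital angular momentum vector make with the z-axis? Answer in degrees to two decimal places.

|L| = ℏ√(l(l+1)) = 2√3 ℏ.
L_z = m_l ℏ = 1ℏ.
cos θ = L_z/|L| = 1/√12, so θ ≈ 73.22°.

θ ≈ 73.22°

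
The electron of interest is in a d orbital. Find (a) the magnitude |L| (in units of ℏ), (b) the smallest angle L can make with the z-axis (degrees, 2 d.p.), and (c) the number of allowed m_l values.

A d state has l = 2.
|L| = ℏ√(2·3) = √6 ℏ ≈ 2.449ℏ.
cos θ_min = 2/√6, so θ_min ≈ 35.26°.
There are 2l+1 = 5 values of m_l.

|L| = √6 ℏ ≈ 2.449ℏ; θ_min ≈ 35.26°; 5 values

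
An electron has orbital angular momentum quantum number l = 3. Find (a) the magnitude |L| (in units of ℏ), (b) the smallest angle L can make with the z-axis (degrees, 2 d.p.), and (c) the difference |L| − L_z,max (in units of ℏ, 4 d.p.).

|L| = ℏ√(3·4) = 2√3 ℏ ≈ 3.464ℏ.
cos θ_min = 3/√12, so θ_min ≈ 30.00°.
|L| − L_z,max = (2√3 − 3)ℏ ≈ 0.4641ℏ.

|L| = 2√3 ℏ ≈ 3.464ℏ; θ_min ≈ 30.00°; |L|−L_z,max ≈ 0.4641ℏ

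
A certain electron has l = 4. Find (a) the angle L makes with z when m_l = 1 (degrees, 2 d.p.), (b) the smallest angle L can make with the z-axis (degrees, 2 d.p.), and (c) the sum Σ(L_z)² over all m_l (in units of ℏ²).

For m_l = 1: cos θ = 1/√20, θ ≈ 77.08°.
cos θ_min = 4/√20, so θ_min ≈ 26.57°.
Σ m_l² = 60, so Σ(L_z)² = 60 ℏ².

θ(m_l=1) ≈ 77.08°; θ_min ≈ 26.57°; Σ(L_z)² = 60 ℏ²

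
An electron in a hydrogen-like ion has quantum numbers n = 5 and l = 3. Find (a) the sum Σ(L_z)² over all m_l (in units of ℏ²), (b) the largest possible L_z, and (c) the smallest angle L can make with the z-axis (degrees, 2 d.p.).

Σ(L_z)² = 28 ℏ²; L_z,max = 3ℏ; θ_min ≈ 30.00°

Σ m_l² = 28, so Σ(L_z)² = 28 ℏ².
L_z,max = lℏ = 3ℏ.
cos θ_min = 3/√12, so θ_min ≈ 30.00°.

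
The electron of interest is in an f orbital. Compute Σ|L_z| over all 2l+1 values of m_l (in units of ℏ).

An f state has l = 3.
m_l runs from −3 to 3, i.e. {-3, -2, -1, 0, 1, 2, 3}.
Σ|m_l| = 2(1+2+…+3) = 12.

Σ|L_z| = 12 ℏ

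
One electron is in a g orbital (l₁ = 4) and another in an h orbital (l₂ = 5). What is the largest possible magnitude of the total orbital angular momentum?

|L_tot|_max = 3√10 ℏ ≈ 9.487ℏ

The total orbital quantum number L ranges from |l₁ − l₂| to l₁ + l₂ in integer steps.
L ∈ {1, 2, 3, 4, 5, 6, 7, 8, 9}.
The largest magnitude corresponds to L = 9: |L_tot| = ℏ√(9·10) = 3√10 ℏ.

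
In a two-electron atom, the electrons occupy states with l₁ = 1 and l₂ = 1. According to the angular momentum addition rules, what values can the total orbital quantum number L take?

L runs from |1 − 1| = 0 to 1 + 1 = 2.
Allowed values: L = 0, 1, 2.

L = 0, 1, 2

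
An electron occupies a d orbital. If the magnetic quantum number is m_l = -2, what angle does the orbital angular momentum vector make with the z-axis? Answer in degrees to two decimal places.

θ ≈ 144.74°

D corresponds to l = 2.
|L| = √(l(l+1)) ℏ = √6 ℏ.
L_z = m_l ℏ = −2ℏ.
cos θ = L_z/|L| = -2/√6, so θ ≈ 144.74°.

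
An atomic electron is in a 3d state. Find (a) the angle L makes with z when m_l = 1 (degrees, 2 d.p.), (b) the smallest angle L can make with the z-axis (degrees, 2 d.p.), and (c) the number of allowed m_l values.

θ(m_l=1) ≈ 65.91°; θ_min ≈ 35.26°; 5 values

3d means n = 3, l = 2.
For m_l = 1: cos θ = 1/√6, θ ≈ 65.91°.
cos θ_min = 2/√6, so θ_min ≈ 35.26°.
There are 2l+1 = 5 values of m_l.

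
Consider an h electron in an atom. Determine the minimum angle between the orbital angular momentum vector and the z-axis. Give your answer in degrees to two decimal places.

For an h orbital, l = 5.
|L| = √(l(l+1)) ℏ = √30 ℏ.
The smallest angle corresponds to the largest L_z, i.e. m_l = l = 5, giving L_z = 5ℏ.
cos θ_min = 5/√30, so θ_min ≈ 24.09°.

θ_min ≈ 24.09°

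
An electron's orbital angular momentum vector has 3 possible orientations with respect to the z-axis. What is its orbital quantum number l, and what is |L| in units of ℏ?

2l + 1 = 3 ⇒ l = 1.
Then |L| = √(l(l+1)) ℏ = √2 ℏ.

l = 1, |L| = √2 ℏ ≈ 1.414ℏ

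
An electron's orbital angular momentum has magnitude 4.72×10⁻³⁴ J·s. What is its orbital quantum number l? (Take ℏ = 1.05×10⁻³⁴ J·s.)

l = 4

Dividing by ℏ: |L|/ℏ ≈ 4.495.
Set l(l+1) = 20.21; the integer solution is l = 4.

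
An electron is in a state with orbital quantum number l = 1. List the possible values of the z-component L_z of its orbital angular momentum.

L_z ∈ {−ℏ, 0, ℏ}

L_z = m_l ℏ with m_l ranging from −l to +l in integer steps.
For l = 1: m_l ∈ {-1, 0, 1}.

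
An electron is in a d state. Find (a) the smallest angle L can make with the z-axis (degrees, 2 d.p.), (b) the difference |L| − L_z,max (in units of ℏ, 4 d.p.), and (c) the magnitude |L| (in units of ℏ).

θ_min ≈ 35.26°; |L|−L_z,max ≈ 0.4495ℏ; |L| = √6 ℏ ≈ 2.449ℏ

A d state has l = 2.
cos θ_min = 2/√6, so θ_min ≈ 35.26°.
|L| − L_z,max = (√6 − 2)ℏ ≈ 0.4495ℏ.
|L| = ℏ√(2·3) = √6 ℏ ≈ 2.449ℏ.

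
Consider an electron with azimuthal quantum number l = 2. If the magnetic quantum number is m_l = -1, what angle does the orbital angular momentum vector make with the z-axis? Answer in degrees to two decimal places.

θ ≈ 114.09°

|L| = √(l(l+1)) ℏ = √6 ℏ.
L_z = m_l ℏ = −1ℏ.
cos θ = L_z/|L| = -1/√6, so θ ≈ 114.09°.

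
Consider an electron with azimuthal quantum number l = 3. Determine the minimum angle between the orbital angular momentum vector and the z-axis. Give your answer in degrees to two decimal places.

|L| = ℏ√(l(l+1)) = 2√3 ℏ.
The smallest angle corresponds to the largest L_z, i.e. m_l = l = 3, giving L_z = 3ℏ.
cos θ_min = 3/√12, so θ_min ≈ 30.00°.

θ_min ≈ 30.00°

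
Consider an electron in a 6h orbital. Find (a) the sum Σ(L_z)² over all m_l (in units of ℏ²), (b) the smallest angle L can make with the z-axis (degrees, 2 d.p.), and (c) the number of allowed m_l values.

Σ(L_z)² = 110 ℏ²; θ_min ≈ 24.09°; 11 values

6h means n = 6, l = 5.
Σ m_l² = 110, so Σ(L_z)² = 110 ℏ².
cos θ_min = 5/√30, so θ_min ≈ 24.09°.
There are 2l+1 = 11 values of m_l.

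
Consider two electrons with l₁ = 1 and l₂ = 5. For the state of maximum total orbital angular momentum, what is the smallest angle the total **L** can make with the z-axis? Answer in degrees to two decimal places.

θ_min ≈ 22.21°

Angular momentum addition gives L = |l₁ − l₂|, …, l₁ + l₂.
Allowed values: L = 4, 5, 6.
The maximum is L = 6, with |L_tot| = ℏ√(6·7) = √42 ℏ.
The minimum angle with z is arccos(6/√42) ≈ 22.21°.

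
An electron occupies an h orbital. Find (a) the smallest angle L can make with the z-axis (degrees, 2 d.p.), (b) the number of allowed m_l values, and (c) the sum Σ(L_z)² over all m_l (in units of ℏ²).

An h state has l = 5.
cos θ_min = 5/√30, so θ_min ≈ 24.09°.
There are 2l+1 = 11 values of m_l.
Σ m_l² = 110, so Σ(L_z)² = 110 ℏ².

θ_min ≈ 24.09°; 11 values; Σ(L_z)² = 110 ℏ²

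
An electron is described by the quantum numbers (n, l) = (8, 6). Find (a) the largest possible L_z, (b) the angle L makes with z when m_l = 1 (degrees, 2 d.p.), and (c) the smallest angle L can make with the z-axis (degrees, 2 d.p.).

L_z,max = 6ℏ; θ(m_l=1) ≈ 81.12°; θ_min ≈ 22.21°

L_z,max = lℏ = 6ℏ.
For m_l = 1: cos θ = 1/√42, θ ≈ 81.12°.
cos θ_min = 6/√42, so θ_min ≈ 22.21°.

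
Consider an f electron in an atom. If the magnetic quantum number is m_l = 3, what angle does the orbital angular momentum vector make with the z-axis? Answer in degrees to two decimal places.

θ ≈ 30.00°

The letter f corresponds to l = 3.
|L|² = l(l+1)ℏ² = 12ℏ², so |L| = 2√3 ℏ.
L_z = m_l ℏ = 3ℏ.
cos θ = L_z/|L| = 3/√12, so θ ≈ 30.00°.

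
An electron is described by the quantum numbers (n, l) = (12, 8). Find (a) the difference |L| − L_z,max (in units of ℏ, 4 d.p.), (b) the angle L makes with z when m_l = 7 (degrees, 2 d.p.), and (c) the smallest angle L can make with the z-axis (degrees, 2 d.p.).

|L|−L_z,max ≈ 0.4853ℏ; θ(m_l=7) ≈ 34.42°; θ_min ≈ 19.47°

|L| − L_z,max = (6√2 − 8)ℏ ≈ 0.4853ℏ.
For m_l = 7: cos θ = 7/√72, θ ≈ 34.42°.
cos θ_min = 8/√72, so θ_min ≈ 19.47°.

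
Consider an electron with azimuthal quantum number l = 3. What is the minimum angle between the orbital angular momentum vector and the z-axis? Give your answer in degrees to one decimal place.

|L| = ℏ√(l(l+1)) = 2√3 ℏ.
The smallest angle corresponds to the largest L_z, i.e. m_l = l = 3, giving L_z = 3ℏ.
cos θ_min = 3/√12, so θ_min ≈ 30.0°.

θ_min ≈ 30.0°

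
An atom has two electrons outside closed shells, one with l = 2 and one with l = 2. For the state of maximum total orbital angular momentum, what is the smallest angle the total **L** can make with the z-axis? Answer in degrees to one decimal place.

θ_min ≈ 26.6°

L runs from |2 − 2| = 0 to 2 + 2 = 4.
Allowed values: L = 0, 1, 2, 3, 4.
The maximum is L = 4, with |L_tot| = ℏ√(4·5) = 2√5 ℏ.
The minimum angle with z is arccos(4/√20) ≈ 26.6°.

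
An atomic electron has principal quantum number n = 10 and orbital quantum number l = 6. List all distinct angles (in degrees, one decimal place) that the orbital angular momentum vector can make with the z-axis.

|L|² = l(l+1)ℏ² = 42ℏ², so |L| = √42 ℏ.
cos θ = m_l/√42 for each m_l ∈ {-6, -5, -4, -3, -2, -1, 0, 1, 2, 3, 4, 5, 6}.

θ ∈ {22.2°, 39.5°, 51.9°, 62.4°, 72.0°, 81.1°, 90.0°, 98.9°, 108.0°, 117.6°, 128.1°, 140.5°, 157.8°}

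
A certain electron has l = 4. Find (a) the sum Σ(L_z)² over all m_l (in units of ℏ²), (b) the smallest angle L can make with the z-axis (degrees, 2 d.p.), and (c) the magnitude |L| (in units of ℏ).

Σ(L_z)² = 60 ℏ²; θ_min ≈ 26.57°; |L| = 2√5 ℏ ≈ 4.472ℏ

Σ m_l² = 60, so Σ(L_z)² = 60 ℏ².
cos θ_min = 4/√20, so θ_min ≈ 26.57°.
|L| = ℏ√(4·5) = 2√5 ℏ ≈ 4.472ℏ.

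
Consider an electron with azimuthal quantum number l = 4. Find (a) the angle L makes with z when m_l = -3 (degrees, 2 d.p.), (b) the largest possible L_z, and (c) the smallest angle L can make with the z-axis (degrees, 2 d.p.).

θ(m_l=-3) ≈ 132.13°; L_z,max = 4ℏ; θ_min ≈ 26.57°

For m_l = -3: cos θ = -3/√20, θ ≈ 132.13°.
L_z,max = lℏ = 4ℏ.
cos θ_min = 4/√20, so θ_min ≈ 26.57°.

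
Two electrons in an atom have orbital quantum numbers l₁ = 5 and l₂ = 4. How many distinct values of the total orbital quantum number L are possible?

9

L runs from |5 − 4| = 1 to 5 + 4 = 9.
Allowed values: L = 1, 2, 3, 4, 5, 6, 7, 8, 9.
That is 9 values.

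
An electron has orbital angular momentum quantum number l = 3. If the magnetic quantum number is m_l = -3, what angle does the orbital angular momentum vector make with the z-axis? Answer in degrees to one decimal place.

|L|² = l(l+1)ℏ² = 12ℏ², so |L| = 2√3 ℏ.
L_z = m_l ℏ = −3ℏ.
cos θ = L_z/|L| = -3/√12, so θ ≈ 150.0°.

θ ≈ 150.0°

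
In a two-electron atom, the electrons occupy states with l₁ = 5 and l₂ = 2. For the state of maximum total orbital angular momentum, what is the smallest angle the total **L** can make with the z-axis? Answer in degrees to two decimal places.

By the triangle rule, |l₁ − l₂| ≤ L ≤ l₁ + l₂.
So L can be 3, 4, 5, 6, 7.
The maximum is L = 7, with |L_tot| = ℏ√(7·8) = 2√14 ℏ.
The minimum angle with z is arccos(7/√56) ≈ 20.70°.

θ_min ≈ 20.70°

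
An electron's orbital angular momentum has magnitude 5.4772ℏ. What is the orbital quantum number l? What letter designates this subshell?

l = 5 (h orbital)

Since |L|² = l(l+1)ℏ², l(l+1) = 30.
Solving: l = 5.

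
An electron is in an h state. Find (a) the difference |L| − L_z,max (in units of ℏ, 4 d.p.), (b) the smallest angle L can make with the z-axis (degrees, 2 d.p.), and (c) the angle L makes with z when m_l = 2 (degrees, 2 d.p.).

|L|−L_z,max ≈ 0.4772ℏ; θ_min ≈ 24.09°; θ(m_l=2) ≈ 68.58°

The letter h corresponds to l = 5.
|L| − L_z,max = (√30 − 5)ℏ ≈ 0.4772ℏ.
cos θ_min = 5/√30, so θ_min ≈ 24.09°.
For m_l = 2: cos θ = 2/√30, θ ≈ 68.58°.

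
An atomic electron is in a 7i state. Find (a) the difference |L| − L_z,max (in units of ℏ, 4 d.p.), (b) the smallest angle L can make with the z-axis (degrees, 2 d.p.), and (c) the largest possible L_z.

|L|−L_z,max ≈ 0.4807ℏ; θ_min ≈ 22.21°; L_z,max = 6ℏ

7i means n = 7, l = 6.
|L| − L_z,max = (√42 − 6)ℏ ≈ 0.4807ℏ.
cos θ_min = 6/√42, so θ_min ≈ 22.21°.
L_z,max = lℏ = 6ℏ.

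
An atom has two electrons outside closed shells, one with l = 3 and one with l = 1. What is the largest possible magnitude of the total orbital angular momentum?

|L_tot|_max = 2√5 ℏ ≈ 4.472ℏ

Angular momentum addition gives L = |l₁ − l₂|, …, l₁ + l₂.
Allowed values: L = 2, 3, 4.
The largest magnitude corresponds to L = 4: |L_tot| = ℏ√(4·5) = 2√5 ℏ.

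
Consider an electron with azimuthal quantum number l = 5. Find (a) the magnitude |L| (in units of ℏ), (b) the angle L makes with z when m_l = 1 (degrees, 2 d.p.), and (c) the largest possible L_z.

|L| = ℏ√(5·6) = √30 ℏ ≈ 5.477ℏ.
For m_l = 1: cos θ = 1/√30, θ ≈ 79.48°.
L_z,max = lℏ = 5ℏ.

|L| = √30 ℏ ≈ 5.477ℏ; θ(m_l=1) ≈ 79.48°; L_z,max = 5ℏ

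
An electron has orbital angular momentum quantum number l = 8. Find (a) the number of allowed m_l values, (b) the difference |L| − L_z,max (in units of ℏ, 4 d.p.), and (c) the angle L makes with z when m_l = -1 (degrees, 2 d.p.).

There are 2l+1 = 17 values of m_l.
|L| − L_z,max = (6√2 − 8)ℏ ≈ 0.4853ℏ.
For m_l = -1: cos θ = -1/√72, θ ≈ 96.77°.

17 values; |L|−L_z,max ≈ 0.4853ℏ; θ(m_l=-1) ≈ 96.77°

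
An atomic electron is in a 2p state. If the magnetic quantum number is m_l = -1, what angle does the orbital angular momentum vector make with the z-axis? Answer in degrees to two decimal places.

2p means n = 2, l = 1.
|L|² = l(l+1)ℏ² = 2ℏ², so |L| = √2 ℏ.
L_z = m_l ℏ = −1ℏ.
cos θ = L_z/|L| = -1/√2, so θ ≈ 135.00°.

θ ≈ 135.00°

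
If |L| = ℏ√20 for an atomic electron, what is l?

(|L|/ℏ)² = l(l+1) = 20.
Solving: l = 4.

l = 4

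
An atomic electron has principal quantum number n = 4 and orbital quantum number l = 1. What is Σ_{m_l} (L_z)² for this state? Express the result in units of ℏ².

The allowed m_l values are -1, 0, 1.
Σ m_l² = 2·(1) = 2.

Σ(L_z)² = 2 ℏ²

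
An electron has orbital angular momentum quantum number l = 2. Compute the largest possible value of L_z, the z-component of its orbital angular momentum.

L_z,max = 2ℏ

L_z = m_l ℏ with m_l ∈ {−2, …, 2}; the maximum is m_l = 2.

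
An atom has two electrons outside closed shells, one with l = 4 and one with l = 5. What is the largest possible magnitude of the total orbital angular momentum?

|L_tot|_max = 3√10 ℏ ≈ 9.487ℏ

Angular momentum addition gives L = |l₁ − l₂|, …, l₁ + l₂.
Allowed values: L = 1, 2, 3, 4, 5, 6, 7, 8, 9.
The largest magnitude corresponds to L = 9: |L_tot| = ℏ√(9·10) = 3√10 ℏ.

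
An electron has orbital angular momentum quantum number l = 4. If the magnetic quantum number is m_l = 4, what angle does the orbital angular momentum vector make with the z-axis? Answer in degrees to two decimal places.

θ ≈ 26.57°

|L| = ℏ√(l(l+1)) = 2√5 ℏ.
L_z = m_l ℏ = 4ℏ.
cos θ = L_z/|L| = 4/√20, so θ ≈ 26.57°.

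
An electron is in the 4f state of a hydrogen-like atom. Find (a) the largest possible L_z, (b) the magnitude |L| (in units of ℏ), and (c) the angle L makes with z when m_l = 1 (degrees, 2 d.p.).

L_z,max = 3ℏ; |L| = 2√3 ℏ ≈ 3.464ℏ; θ(m_l=1) ≈ 73.22°

4f means n = 4, l = 3.
L_z,max = lℏ = 3ℏ.
|L| = ℏ√(3·4) = 2√3 ℏ ≈ 3.464ℏ.
For m_l = 1: cos θ = 1/√12, θ ≈ 73.22°.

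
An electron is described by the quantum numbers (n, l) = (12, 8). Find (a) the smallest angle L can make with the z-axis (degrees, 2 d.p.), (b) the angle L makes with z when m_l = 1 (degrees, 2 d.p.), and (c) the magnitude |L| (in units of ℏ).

cos θ_min = 8/√72, so θ_min ≈ 19.47°.
For m_l = 1: cos θ = 1/√72, θ ≈ 83.23°.
|L| = ℏ√(8·9) = 6√2 ℏ ≈ 8.485ℏ.

θ_min ≈ 19.47°; θ(m_l=1) ≈ 83.23°; |L| = 6√2 ℏ ≈ 8.485ℏ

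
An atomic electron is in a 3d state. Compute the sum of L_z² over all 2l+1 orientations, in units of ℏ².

For 3d, l = 2.
The allowed m_l values are -2, -1, 0, 1, 2.
Σ m_l² = 2·(1 + 4) = 10.

Σ(L_z)² = 10 ℏ²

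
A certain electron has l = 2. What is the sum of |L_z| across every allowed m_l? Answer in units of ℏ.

The allowed m_l values are -2, -1, 0, 1, 2.
Σ|m_l| = 2·2(2+1)/2 = 6.

Σ|L_z| = 6 ℏ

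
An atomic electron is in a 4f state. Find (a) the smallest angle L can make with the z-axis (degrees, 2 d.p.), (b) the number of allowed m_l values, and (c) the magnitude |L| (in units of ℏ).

θ_min ≈ 30.00°; 7 values; |L| = 2√3 ℏ ≈ 3.464ℏ

For 4f, l = 3.
cos θ_min = 3/√12, so θ_min ≈ 30.00°.
There are 2l+1 = 7 values of m_l.
|L| = ℏ√(3·4) = 2√3 ℏ ≈ 3.464ℏ.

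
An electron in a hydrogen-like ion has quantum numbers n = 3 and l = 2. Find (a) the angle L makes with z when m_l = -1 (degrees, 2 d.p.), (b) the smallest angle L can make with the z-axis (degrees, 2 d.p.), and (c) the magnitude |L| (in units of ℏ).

For m_l = -1: cos θ = -1/√6, θ ≈ 114.09°.
cos θ_min = 2/√6, so θ_min ≈ 35.26°.
|L| = ℏ√(2·3) = √6 ℏ ≈ 2.449ℏ.

θ(m_l=-1) ≈ 114.09°; θ_min ≈ 35.26°; |L| = √6 ℏ ≈ 2.449ℏ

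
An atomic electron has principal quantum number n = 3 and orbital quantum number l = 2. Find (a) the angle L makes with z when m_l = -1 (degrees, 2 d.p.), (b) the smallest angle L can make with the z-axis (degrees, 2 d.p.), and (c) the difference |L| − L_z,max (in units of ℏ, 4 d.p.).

For m_l = -1: cos θ = -1/√6, θ ≈ 114.09°.
cos θ_min = 2/√6, so θ_min ≈ 35.26°.
|L| − L_z,max = (√6 − 2)ℏ ≈ 0.4495ℏ.

θ(m_l=-1) ≈ 114.09°; θ_min ≈ 35.26°; |L|−L_z,max ≈ 0.4495ℏ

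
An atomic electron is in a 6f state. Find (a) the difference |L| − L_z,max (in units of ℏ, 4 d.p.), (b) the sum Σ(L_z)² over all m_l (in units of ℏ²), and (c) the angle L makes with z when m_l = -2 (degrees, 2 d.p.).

|L|−L_z,max ≈ 0.4641ℏ; Σ(L_z)² = 28 ℏ²; θ(m_l=-2) ≈ 125.26°

The 6f subshell has l = 3.
|L| − L_z,max = (2√3 − 3)ℏ ≈ 0.4641ℏ.
Σ m_l² = 28, so Σ(L_z)² = 28 ℏ².
For m_l = -2: cos θ = -2/√12, θ ≈ 125.26°.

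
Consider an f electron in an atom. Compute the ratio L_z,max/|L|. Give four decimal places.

For an f orbital, l = 3.
|L| = 2√3 ℏ ≈ 3.4641ℏ, while L_z,max = lℏ = 3ℏ.
L_z,max/|L| = 3/√12 = 0.8660.

L_z,max/|L| = 0.8660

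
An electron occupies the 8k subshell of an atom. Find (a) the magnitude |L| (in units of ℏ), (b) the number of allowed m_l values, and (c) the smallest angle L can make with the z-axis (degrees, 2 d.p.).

|L| = 2√14 ℏ ≈ 7.483ℏ; 15 values; θ_min ≈ 20.70°

The 8k subshell has l = 7.
|L| = ℏ√(7·8) = 2√14 ℏ ≈ 7.483ℏ.
There are 2l+1 = 15 values of m_l.
cos θ_min = 7/√56, so θ_min ≈ 20.70°.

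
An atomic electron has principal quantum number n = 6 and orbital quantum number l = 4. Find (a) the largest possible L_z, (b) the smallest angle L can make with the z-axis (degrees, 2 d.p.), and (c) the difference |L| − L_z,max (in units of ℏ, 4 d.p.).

L_z,max = lℏ = 4ℏ.
cos θ_min = 4/√20, so θ_min ≈ 26.57°.
|L| − L_z,max = (2√5 − 4)ℏ ≈ 0.4721ℏ.

L_z,max = 4ℏ; θ_min ≈ 26.57°; |L|−L_z,max ≈ 0.4721ℏ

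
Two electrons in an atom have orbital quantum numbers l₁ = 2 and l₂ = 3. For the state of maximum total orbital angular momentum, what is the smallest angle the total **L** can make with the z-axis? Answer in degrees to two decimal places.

The total orbital quantum number L ranges from |l₁ − l₂| to l₁ + l₂ in integer steps.
Allowed values: L = 1, 2, 3, 4, 5.
The maximum is L = 5, with |L_tot| = ℏ√(5·6) = √30 ℏ.
The minimum angle with z is arccos(5/√30) ≈ 24.09°.

θ_min ≈ 24.09°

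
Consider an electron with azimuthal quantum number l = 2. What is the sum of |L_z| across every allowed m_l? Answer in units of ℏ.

Σ|L_z| = 6 ℏ

m_l runs from −2 to 2, i.e. {-2, -1, 0, 1, 2}.
Σ|m_l| = 2·2(2+1)/2 = 6.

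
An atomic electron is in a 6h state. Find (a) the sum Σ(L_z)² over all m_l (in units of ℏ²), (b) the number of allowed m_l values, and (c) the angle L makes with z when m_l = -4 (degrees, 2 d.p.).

Σ(L_z)² = 110 ℏ²; 11 values; θ(m_l=-4) ≈ 136.91°

6h means n = 6, l = 5.
Σ m_l² = 110, so Σ(L_z)² = 110 ℏ².
There are 2l+1 = 11 values of m_l.
For m_l = -4: cos θ = -4/√30, θ ≈ 136.91°.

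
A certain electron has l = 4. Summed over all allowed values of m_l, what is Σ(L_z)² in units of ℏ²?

Σ(L_z)² = 60 ℏ²

m_l ∈ {-4, -3, -2, -1, 0, 1, 2, 3, 4}.
Σ m_l² = 2·(1 + 4 + 9 + 16) = 60.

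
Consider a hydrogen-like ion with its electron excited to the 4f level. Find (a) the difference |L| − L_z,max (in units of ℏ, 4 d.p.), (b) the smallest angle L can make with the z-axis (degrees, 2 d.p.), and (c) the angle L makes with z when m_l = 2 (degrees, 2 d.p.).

|L|−L_z,max ≈ 0.4641ℏ; θ_min ≈ 30.00°; θ(m_l=2) ≈ 54.74°

The 4f level has l = 3.
|L| − L_z,max = (2√3 − 3)ℏ ≈ 0.4641ℏ.
cos θ_min = 3/√12, so θ_min ≈ 30.00°.
For m_l = 2: cos θ = 2/√12, θ ≈ 54.74°.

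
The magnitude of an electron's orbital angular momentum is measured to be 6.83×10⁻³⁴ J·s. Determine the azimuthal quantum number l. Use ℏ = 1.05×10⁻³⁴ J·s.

In units of ℏ, |L| ≈ 6.505.
Set l(l+1) = 42.31; the integer solution is l = 6.

l = 6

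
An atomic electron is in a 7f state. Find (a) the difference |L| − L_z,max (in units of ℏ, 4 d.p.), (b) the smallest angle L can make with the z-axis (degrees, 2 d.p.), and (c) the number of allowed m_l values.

|L|−L_z,max ≈ 0.4641ℏ; θ_min ≈ 30.00°; 7 values

For 7f, l = 3.
|L| − L_z,max = (2√3 − 3)ℏ ≈ 0.4641ℏ.
cos θ_min = 3/√12, so θ_min ≈ 30.00°.
There are 2l+1 = 7 values of m_l.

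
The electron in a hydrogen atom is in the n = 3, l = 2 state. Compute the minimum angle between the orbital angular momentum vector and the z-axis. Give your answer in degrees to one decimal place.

θ_min ≈ 35.3°

|L|² = l(l+1)ℏ² = 6ℏ², so |L| = √6 ℏ.
The smallest angle corresponds to the largest L_z, i.e. m_l = l = 2, giving L_z = 2ℏ.
cos θ_min = 2/√6, so θ_min ≈ 35.3°.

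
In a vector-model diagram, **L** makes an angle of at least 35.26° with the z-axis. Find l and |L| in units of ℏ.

l = 2, |L| = √6 ℏ ≈ 2.449ℏ

cos θ_min = l/√(l(l+1)) = √(l/(l+1)), so l/(l+1) = cos²(35.26°) = 0.6667.
l = cos²θ/sin²θ ≈ 2.
Then |L| = ℏ√(2·3) = √6 ℏ.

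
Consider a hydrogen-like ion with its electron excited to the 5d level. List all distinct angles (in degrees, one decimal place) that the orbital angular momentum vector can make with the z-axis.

The 5d level has l = 2.
|L|² = l(l+1)ℏ² = 6ℏ², so |L| = √6 ℏ.
cos θ = m_l/√6 for each m_l ∈ {-2, -1, 0, 1, 2}.

θ ∈ {35.3°, 65.9°, 90.0°, 114.1°, 144.7°}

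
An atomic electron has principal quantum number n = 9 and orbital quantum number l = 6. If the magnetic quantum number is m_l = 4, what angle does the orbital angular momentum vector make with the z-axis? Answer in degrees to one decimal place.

θ ≈ 51.9°

|L| = ℏ√(l(l+1)) = √42 ℏ.
L_z = m_l ℏ = 4ℏ.
cos θ = L_z/|L| = 4/√42, so θ ≈ 51.9°.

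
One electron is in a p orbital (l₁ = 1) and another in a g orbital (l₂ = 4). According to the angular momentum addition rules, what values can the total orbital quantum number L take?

L = 3, 4, 5

L runs from |1 − 4| = 3 to 1 + 4 = 5.
Allowed values: L = 3, 4, 5.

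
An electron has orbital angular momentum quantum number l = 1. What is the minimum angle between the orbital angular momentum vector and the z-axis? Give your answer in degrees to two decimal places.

θ_min ≈ 45.00°

|L|² = l(l+1)ℏ² = 2ℏ², so |L| = √2 ℏ.
The smallest angle corresponds to the largest L_z, i.e. m_l = l = 1, giving L_z = 1ℏ.
cos θ_min = 1/√2, so θ_min ≈ 45.00°.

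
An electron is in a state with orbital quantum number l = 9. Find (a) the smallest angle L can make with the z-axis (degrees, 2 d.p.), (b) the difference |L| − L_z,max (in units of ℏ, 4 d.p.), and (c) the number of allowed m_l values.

θ_min ≈ 18.43°; |L|−L_z,max ≈ 0.4868ℏ; 19 values

cos θ_min = 9/√90, so θ_min ≈ 18.43°.
|L| − L_z,max = (3√10 − 9)ℏ ≈ 0.4868ℏ.
There are 2l+1 = 19 values of m_l.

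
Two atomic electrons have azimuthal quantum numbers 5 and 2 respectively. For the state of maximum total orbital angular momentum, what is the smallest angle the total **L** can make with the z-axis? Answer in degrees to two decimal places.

θ_min ≈ 20.70°

L runs from |5 − 2| = 3 to 5 + 2 = 7.
Allowed values: L = 3, 4, 5, 6, 7.
The maximum is L = 7, with |L_tot| = ℏ√(7·8) = 2√14 ℏ.
The minimum angle with z is arccos(7/√56) ≈ 20.70°.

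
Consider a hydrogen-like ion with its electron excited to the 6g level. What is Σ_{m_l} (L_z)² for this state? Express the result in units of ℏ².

Σ(L_z)² = 60 ℏ²

The 6g level has l = 4.
m_l runs from −4 to 4, i.e. {-4, -3, -2, -1, 0, 1, 2, 3, 4}.
Σ m_l² = l(l+1)(2l+1)/3 = 4·5·9/3 = 60.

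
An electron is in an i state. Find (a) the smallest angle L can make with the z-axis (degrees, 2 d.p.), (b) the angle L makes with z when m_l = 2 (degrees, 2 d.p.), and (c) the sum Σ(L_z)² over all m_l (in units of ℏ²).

For an i orbital, l = 6.
cos θ_min = 6/√42, so θ_min ≈ 22.21°.
For m_l = 2: cos θ = 2/√42, θ ≈ 72.02°.
Σ m_l² = 182, so Σ(L_z)² = 182 ℏ².

θ_min ≈ 22.21°; θ(m_l=2) ≈ 72.02°; Σ(L_z)² = 182 ℏ²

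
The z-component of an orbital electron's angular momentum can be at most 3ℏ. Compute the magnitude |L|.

|L| = 2√3 ℏ ≈ 3.464ℏ

Since max m_l = l, l = 3.
|L| = ℏ√(l(l+1)) = 2√3 ℏ.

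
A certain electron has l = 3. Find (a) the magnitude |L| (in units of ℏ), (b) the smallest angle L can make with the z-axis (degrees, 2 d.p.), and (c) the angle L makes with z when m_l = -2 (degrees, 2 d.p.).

|L| = ℏ√(3·4) = 2√3 ℏ ≈ 3.464ℏ.
cos θ_min = 3/√12, so θ_min ≈ 30.00°.
For m_l = -2: cos θ = -2/√12, θ ≈ 125.26°.

|L| = 2√3 ℏ ≈ 3.464ℏ; θ_min ≈ 30.00°; θ(m_l=-2) ≈ 125.26°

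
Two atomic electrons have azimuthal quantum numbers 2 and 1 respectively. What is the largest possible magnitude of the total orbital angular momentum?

|L_tot|_max = 2√3 ℏ ≈ 3.464ℏ

By the triangle rule, |l₁ − l₂| ≤ L ≤ l₁ + l₂.
L ∈ {1, 2, 3}.
The largest magnitude corresponds to L = 3: |L_tot| = ℏ√(3·4) = 2√3 ℏ.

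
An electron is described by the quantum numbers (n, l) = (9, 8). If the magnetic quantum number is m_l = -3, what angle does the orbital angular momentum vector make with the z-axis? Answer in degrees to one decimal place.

|L|² = l(l+1)ℏ² = 72ℏ², so |L| = 6√2 ℏ.
L_z = m_l ℏ = −3ℏ.
cos θ = L_z/|L| = -3/√72, so θ ≈ 110.7°.

θ ≈ 110.7°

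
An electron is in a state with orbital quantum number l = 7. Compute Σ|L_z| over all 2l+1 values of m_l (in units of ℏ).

The allowed m_l values are -7, -6, -5, -4, -3, -2, -1, 0, 1, 2, 3, 4, 5, 6, 7.
Σ|m_l| = 2·7(7+1)/2 = 56.

Σ|L_z| = 56 ℏ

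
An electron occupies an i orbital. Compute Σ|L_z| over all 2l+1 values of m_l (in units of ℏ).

Σ|L_z| = 42 ℏ

For an i orbital, l = 6.
m_l runs from −6 to 6, i.e. {-6, -5, -4, -3, -2, -1, 0, 1, 2, 3, 4, 5, 6}.
Σ|m_l| = 2·6(6+1)/2 = 42.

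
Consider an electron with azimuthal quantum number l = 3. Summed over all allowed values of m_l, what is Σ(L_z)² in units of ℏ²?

Σ(L_z)² = 28 ℏ²

m_l ∈ {-3, -2, -1, 0, 1, 2, 3}.
Σ m_l² = 2·(1 + 4 + 9) = 28.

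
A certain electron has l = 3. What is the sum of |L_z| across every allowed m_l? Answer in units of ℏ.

The allowed m_l values are -3, -2, -1, 0, 1, 2, 3.
Σ|m_l| = l(l+1) = 12.

Σ|L_z| = 12 ℏ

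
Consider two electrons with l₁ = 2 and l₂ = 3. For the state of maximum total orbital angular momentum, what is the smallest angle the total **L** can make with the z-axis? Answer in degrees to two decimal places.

By the triangle rule, |l₁ − l₂| ≤ L ≤ l₁ + l₂.
Allowed values: L = 1, 2, 3, 4, 5.
The maximum is L = 5, with |L_tot| = ℏ√(5·6) = √30 ℏ.
The minimum angle with z is arccos(5/√30) ≈ 24.09°.

θ_min ≈ 24.09°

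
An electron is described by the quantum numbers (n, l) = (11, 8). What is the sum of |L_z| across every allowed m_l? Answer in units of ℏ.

m_l ∈ {-8, -7, -6, -5, -4, -3, -2, -1, 0, 1, 2, 3, 4, 5, 6, 7, 8}.
Σ|m_l| = l(l+1) = 72.

Σ|L_z| = 72 ℏ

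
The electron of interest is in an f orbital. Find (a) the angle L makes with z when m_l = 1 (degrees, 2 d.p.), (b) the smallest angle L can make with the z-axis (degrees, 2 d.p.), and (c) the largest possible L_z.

θ(m_l=1) ≈ 73.22°; θ_min ≈ 30.00°; L_z,max = 3ℏ

The letter f corresponds to l = 3.
For m_l = 1: cos θ = 1/√12, θ ≈ 73.22°.
cos θ_min = 3/√12, so θ_min ≈ 30.00°.
L_z,max = lℏ = 3ℏ.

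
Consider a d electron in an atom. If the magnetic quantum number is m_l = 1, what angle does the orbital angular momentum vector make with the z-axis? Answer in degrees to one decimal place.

θ ≈ 65.9°

A d state has l = 2.
|L| = ℏ√(l(l+1)) = √6 ℏ.
L_z = m_l ℏ = 1ℏ.
cos θ = L_z/|L| = 1/√6, so θ ≈ 65.9°.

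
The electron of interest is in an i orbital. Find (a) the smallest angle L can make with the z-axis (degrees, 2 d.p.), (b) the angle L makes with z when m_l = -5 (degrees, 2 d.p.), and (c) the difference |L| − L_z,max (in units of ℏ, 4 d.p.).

An i state has l = 6.
cos θ_min = 6/√42, so θ_min ≈ 22.21°.
For m_l = -5: cos θ = -5/√42, θ ≈ 140.49°.
|L| − L_z,max = (√42 − 6)ℏ ≈ 0.4807ℏ.

θ_min ≈ 22.21°; θ(m_l=-5) ≈ 140.49°; |L|−L_z,max ≈ 0.4807ℏ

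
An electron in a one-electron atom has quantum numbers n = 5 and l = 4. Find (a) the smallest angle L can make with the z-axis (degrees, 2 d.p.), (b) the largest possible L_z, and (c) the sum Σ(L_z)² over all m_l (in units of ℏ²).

θ_min ≈ 26.57°; L_z,max = 4ℏ; Σ(L_z)² = 60 ℏ²

cos θ_min = 4/√20, so θ_min ≈ 26.57°.
L_z,max = lℏ = 4ℏ.
Σ m_l² = 60, so Σ(L_z)² = 60 ℏ².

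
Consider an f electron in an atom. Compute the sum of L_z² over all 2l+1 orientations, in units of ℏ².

F corresponds to l = 3.
The allowed m_l values are -3, -2, -1, 0, 1, 2, 3.
Σ m_l² = 2·(1 + 4 + 9) = 28.

Σ(L_z)² = 28 ℏ²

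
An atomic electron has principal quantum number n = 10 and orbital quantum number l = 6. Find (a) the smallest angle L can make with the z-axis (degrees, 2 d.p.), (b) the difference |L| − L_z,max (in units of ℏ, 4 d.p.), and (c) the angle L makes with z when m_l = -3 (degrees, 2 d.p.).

θ_min ≈ 22.21°; |L|−L_z,max ≈ 0.4807ℏ; θ(m_l=-3) ≈ 117.58°

cos θ_min = 6/√42, so θ_min ≈ 22.21°.
|L| − L_z,max = (√42 − 6)ℏ ≈ 0.4807ℏ.
For m_l = -3: cos θ = -3/√42, θ ≈ 117.58°.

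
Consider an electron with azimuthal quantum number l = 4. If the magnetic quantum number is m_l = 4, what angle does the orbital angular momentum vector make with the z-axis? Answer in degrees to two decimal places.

|L| = √(l(l+1)) ℏ = 2√5 ℏ.
L_z = m_l ℏ = 4ℏ.
cos θ = L_z/|L| = 4/√20, so θ ≈ 26.57°.

θ ≈ 26.57°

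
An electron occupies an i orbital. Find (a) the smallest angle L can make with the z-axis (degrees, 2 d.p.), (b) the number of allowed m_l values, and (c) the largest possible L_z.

θ_min ≈ 22.21°; 13 values; L_z,max = 6ℏ

The letter i corresponds to l = 6.
cos θ_min = 6/√42, so θ_min ≈ 22.21°.
There are 2l+1 = 13 values of m_l.
L_z,max = lℏ = 6ℏ.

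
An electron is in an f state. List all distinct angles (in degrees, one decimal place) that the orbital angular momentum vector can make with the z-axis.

The letter f corresponds to l = 3.
|L| = ℏ√(l(l+1)) = 2√3 ℏ.
cos θ = m_l/√12 for each m_l ∈ {-3, -2, -1, 0, 1, 2, 3}.

θ ∈ {30.0°, 54.7°, 73.2°, 90.0°, 106.8°, 125.3°, 150.0°}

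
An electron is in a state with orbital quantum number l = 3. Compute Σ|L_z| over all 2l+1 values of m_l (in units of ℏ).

m_l runs from −3 to 3, i.e. {-3, -2, -1, 0, 1, 2, 3}.
Σ|m_l| = 2·3(3+1)/2 = 12.

Σ|L_z| = 12 ℏ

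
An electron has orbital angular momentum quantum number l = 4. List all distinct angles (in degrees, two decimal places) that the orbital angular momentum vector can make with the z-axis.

θ ∈ {26.57°, 47.87°, 63.43°, 77.08°, 90.00°, 102.92°, 116.57°, 132.13°, 153.43°}

|L|² = l(l+1)ℏ² = 20ℏ², so |L| = 2√5 ℏ.
cos θ = m_l/√20 for each m_l ∈ {-4, -3, -2, -1, 0, 1, 2, 3, 4}.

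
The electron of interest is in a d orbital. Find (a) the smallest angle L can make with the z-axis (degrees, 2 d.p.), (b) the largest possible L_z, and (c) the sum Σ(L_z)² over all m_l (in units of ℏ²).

θ_min ≈ 35.26°; L_z,max = 2ℏ; Σ(L_z)² = 10 ℏ²

The letter d corresponds to l = 2.
cos θ_min = 2/√6, so θ_min ≈ 35.26°.
L_z,max = lℏ = 2ℏ.
Σ m_l² = 10, so Σ(L_z)² = 10 ℏ².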